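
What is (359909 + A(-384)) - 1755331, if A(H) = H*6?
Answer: -1397726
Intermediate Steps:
A(H) = 6*H
(359909 + A(-384)) - 1755331 = (359909 + 6*(-384)) - 1755331 = (359909 - 2304) - 1755331 = 357605 - 1755331 = -1397726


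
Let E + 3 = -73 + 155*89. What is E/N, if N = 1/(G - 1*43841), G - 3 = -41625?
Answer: -1172466897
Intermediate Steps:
G = -41622 (G = 3 - 41625 = -41622)
N = -1/85463 (N = 1/(-41622 - 1*43841) = 1/(-41622 - 43841) = 1/(-85463) = -1/85463 ≈ -1.1701e-5)
E = 13719 (E = -3 + (-73 + 155*89) = -3 + (-73 + 13795) = -3 + 13722 = 13719)
E/N = 13719/(-1/85463) = 13719*(-85463) = -1172466897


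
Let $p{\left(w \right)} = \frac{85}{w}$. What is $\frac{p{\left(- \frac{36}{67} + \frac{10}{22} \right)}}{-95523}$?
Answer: $\frac{3685}{342759} \approx 0.010751$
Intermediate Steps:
$\frac{p{\left(- \frac{36}{67} + \frac{10}{22} \right)}}{-95523} = \frac{85 \frac{1}{- \frac{36}{67} + \frac{10}{22}}}{-95523} = \frac{85}{\left(-36\right) \frac{1}{67} + 10 \cdot \frac{1}{22}} \left(- \frac{1}{95523}\right) = \frac{85}{- \frac{36}{67} + \frac{5}{11}} \left(- \frac{1}{95523}\right) = \frac{85}{- \frac{61}{737}} \left(- \frac{1}{95523}\right) = 85 \left(- \frac{737}{61}\right) \left(- \frac{1}{95523}\right) = \left(- \frac{62645}{61}\right) \left(- \frac{1}{95523}\right) = \frac{3685}{342759}$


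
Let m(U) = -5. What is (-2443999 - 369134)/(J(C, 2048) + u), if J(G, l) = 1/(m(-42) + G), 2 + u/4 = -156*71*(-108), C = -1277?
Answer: -1202145502/2044714789 ≈ -0.58793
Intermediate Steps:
u = 4784824 (u = -8 + 4*(-156*71*(-108)) = -8 + 4*(-11076*(-108)) = -8 + 4*1196208 = -8 + 4784832 = 4784824)
J(G, l) = 1/(-5 + G)
(-2443999 - 369134)/(J(C, 2048) + u) = (-2443999 - 369134)/(1/(-5 - 1277) + 4784824) = -2813133/(1/(-1282) + 4784824) = -2813133/(-1/1282 + 4784824) = -2813133/6134144367/1282 = -2813133*1282/6134144367 = -1202145502/2044714789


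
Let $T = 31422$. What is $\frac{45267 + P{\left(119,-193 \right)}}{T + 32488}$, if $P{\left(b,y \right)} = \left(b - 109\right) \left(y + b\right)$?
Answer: $\frac{6361}{9130} \approx 0.69671$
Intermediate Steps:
$P{\left(b,y \right)} = \left(-109 + b\right) \left(b + y\right)$
$\frac{45267 + P{\left(119,-193 \right)}}{T + 32488} = \frac{45267 + \left(119^{2} - 12971 - -21037 + 119 \left(-193\right)\right)}{31422 + 32488} = \frac{45267 + \left(14161 - 12971 + 21037 - 22967\right)}{63910} = \left(45267 - 740\right) \frac{1}{63910} = 44527 \cdot \frac{1}{63910} = \frac{6361}{9130}$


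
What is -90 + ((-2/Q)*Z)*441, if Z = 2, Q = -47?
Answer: -2466/47 ≈ -52.468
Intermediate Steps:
-90 + ((-2/Q)*Z)*441 = -90 + (-2/(-47)*2)*441 = -90 + (-2*(-1/47)*2)*441 = -90 + ((2/47)*2)*441 = -90 + (4/47)*441 = -90 + 1764/47 = -2466/47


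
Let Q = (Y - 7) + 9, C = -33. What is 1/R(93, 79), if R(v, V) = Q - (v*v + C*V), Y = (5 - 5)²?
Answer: -1/6040 ≈ -0.00016556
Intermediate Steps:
Y = 0 (Y = 0² = 0)
Q = 2 (Q = (0 - 7) + 9 = -7 + 9 = 2)
R(v, V) = 2 - v² + 33*V (R(v, V) = 2 - (v*v - 33*V) = 2 - (v² - 33*V) = 2 + (-v² + 33*V) = 2 - v² + 33*V)
1/R(93, 79) = 1/(2 - 1*93² + 33*79) = 1/(2 - 1*8649 + 2607) = 1/(2 - 8649 + 2607) = 1/(-6040) = -1/6040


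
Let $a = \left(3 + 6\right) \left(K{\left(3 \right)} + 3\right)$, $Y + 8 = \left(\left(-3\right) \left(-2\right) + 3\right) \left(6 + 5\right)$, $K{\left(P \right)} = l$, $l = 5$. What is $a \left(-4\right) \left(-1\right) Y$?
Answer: $26208$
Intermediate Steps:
$K{\left(P \right)} = 5$
$Y = 91$ ($Y = -8 + \left(\left(-3\right) \left(-2\right) + 3\right) \left(6 + 5\right) = -8 + \left(6 + 3\right) 11 = -8 + 9 \cdot 11 = -8 + 99 = 91$)
$a = 72$ ($a = \left(3 + 6\right) \left(5 + 3\right) = 9 \cdot 8 = 72$)
$a \left(-4\right) \left(-1\right) Y = 72 \left(-4\right) \left(-1\right) 91 = \left(-288\right) \left(-1\right) 91 = 288 \cdot 91 = 26208$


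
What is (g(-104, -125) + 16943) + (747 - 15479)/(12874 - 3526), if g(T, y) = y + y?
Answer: 39007858/2337 ≈ 16691.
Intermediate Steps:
g(T, y) = 2*y
(g(-104, -125) + 16943) + (747 - 15479)/(12874 - 3526) = (2*(-125) + 16943) + (747 - 15479)/(12874 - 3526) = (-250 + 16943) - 14732/9348 = 16693 - 14732*1/9348 = 16693 - 3683/2337 = 39007858/2337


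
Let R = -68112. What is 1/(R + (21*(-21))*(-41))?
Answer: -1/50031 ≈ -1.9988e-5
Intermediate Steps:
1/(R + (21*(-21))*(-41)) = 1/(-68112 + (21*(-21))*(-41)) = 1/(-68112 - 441*(-41)) = 1/(-68112 + 18081) = 1/(-50031) = -1/50031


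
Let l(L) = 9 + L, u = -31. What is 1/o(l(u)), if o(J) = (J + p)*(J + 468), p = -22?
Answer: -1/19624 ≈ -5.0958e-5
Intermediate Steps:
o(J) = (-22 + J)*(468 + J) (o(J) = (J - 22)*(J + 468) = (-22 + J)*(468 + J))
1/o(l(u)) = 1/(-10296 + (9 - 31)² + 446*(9 - 31)) = 1/(-10296 + (-22)² + 446*(-22)) = 1/(-10296 + 484 - 9812) = 1/(-19624) = -1/19624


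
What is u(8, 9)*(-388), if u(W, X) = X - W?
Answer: -388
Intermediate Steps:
u(8, 9)*(-388) = (9 - 1*8)*(-388) = (9 - 8)*(-388) = 1*(-388) = -388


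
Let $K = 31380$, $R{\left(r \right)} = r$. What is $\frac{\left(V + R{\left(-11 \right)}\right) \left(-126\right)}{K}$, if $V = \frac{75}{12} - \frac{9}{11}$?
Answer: $\frac{1029}{46024} \approx 0.022358$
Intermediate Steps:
$V = \frac{239}{44}$ ($V = 75 \cdot \frac{1}{12} - \frac{9}{11} = \frac{25}{4} - \frac{9}{11} = \frac{239}{44} \approx 5.4318$)
$\frac{\left(V + R{\left(-11 \right)}\right) \left(-126\right)}{K} = \frac{\left(\frac{239}{44} - 11\right) \left(-126\right)}{31380} = \left(- \frac{245}{44}\right) \left(-126\right) \frac{1}{31380} = \frac{15435}{22} \cdot \frac{1}{31380} = \frac{1029}{46024}$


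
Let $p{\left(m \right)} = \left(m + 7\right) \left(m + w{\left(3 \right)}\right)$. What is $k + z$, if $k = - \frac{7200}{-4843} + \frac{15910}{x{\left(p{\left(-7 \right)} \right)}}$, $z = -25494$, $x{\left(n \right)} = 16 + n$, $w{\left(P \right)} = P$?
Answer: $- \frac{949155871}{38744} \approx -24498.0$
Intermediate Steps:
$p{\left(m \right)} = \left(3 + m\right) \left(7 + m\right)$ ($p{\left(m \right)} = \left(m + 7\right) \left(m + 3\right) = \left(7 + m\right) \left(3 + m\right) = \left(3 + m\right) \left(7 + m\right)$)
$k = \frac{38583665}{38744}$ ($k = - \frac{7200}{-4843} + \frac{15910}{16 + \left(21 + \left(-7\right)^{2} + 10 \left(-7\right)\right)} = \left(-7200\right) \left(- \frac{1}{4843}\right) + \frac{15910}{16 + \left(21 + 49 - 70\right)} = \frac{7200}{4843} + \frac{15910}{16 + 0} = \frac{7200}{4843} + \frac{15910}{16} = \frac{7200}{4843} + 15910 \cdot \frac{1}{16} = \frac{7200}{4843} + \frac{7955}{8} = \frac{38583665}{38744} \approx 995.86$)
$k + z = \frac{38583665}{38744} - 25494 = - \frac{949155871}{38744}$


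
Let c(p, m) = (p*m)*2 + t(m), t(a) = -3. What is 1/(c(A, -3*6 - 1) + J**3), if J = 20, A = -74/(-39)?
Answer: 39/309071 ≈ 0.00012618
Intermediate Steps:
A = 74/39 (A = -74*(-1/39) = 74/39 ≈ 1.8974)
c(p, m) = -3 + 2*m*p (c(p, m) = (p*m)*2 - 3 = (m*p)*2 - 3 = 2*m*p - 3 = -3 + 2*m*p)
1/(c(A, -3*6 - 1) + J**3) = 1/((-3 + 2*(-3*6 - 1)*(74/39)) + 20**3) = 1/((-3 + 2*(-18 - 1)*(74/39)) + 8000) = 1/((-3 + 2*(-19)*(74/39)) + 8000) = 1/((-3 - 2812/39) + 8000) = 1/(-2929/39 + 8000) = 1/(309071/39) = 39/309071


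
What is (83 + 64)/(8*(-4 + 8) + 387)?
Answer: 147/419 ≈ 0.35084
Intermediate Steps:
(83 + 64)/(8*(-4 + 8) + 387) = 147/(8*4 + 387) = 147/(32 + 387) = 147/419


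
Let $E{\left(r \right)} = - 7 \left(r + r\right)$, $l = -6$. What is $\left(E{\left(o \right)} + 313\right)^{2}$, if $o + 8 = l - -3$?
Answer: $218089$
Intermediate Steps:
$o = -11$ ($o = -8 - 3 = -11$)
$E{\left(r \right)} = - 14 r$ ($E{\left(r \right)} = - 7 \cdot 2 r = - 14 r$)
$\left(E{\left(o \right)} + 313\right)^{2} = \left(\left(-14\right) \left(-11\right) + 313\right)^{2} = \left(154 + 313\right)^{2} = 467^{2} = 218089$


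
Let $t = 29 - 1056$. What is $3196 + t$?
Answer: $2169$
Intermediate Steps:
$t = -1027$
$3196 + t = 3196 - 1027 = 2169$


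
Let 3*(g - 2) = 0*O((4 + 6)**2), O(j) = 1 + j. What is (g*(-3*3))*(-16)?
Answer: 288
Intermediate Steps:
g = 2 (g = 2 + (0*(1 + (4 + 6)**2))/3 = 2 + (0*(1 + 10**2))/3 = 2 + (0*(1 + 100))/3 = 2 + (0*101)/3 = 2 + (1/3)*0 = 2 + 0 = 2)
(g*(-3*3))*(-16) = (2*(-3*3))*(-16) = (2*(-9))*(-16) = -18*(-16) = 288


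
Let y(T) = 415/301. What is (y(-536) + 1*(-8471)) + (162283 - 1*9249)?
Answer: 43513878/301 ≈ 1.4456e+5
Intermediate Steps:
y(T) = 415/301 (y(T) = 415*(1/301) = 415/301)
(y(-536) + 1*(-8471)) + (162283 - 1*9249) = (415/301 + 1*(-8471)) + (162283 - 1*9249) = (415/301 - 8471) + (162283 - 9249) = -2549356/301 + 153034 = 43513878/301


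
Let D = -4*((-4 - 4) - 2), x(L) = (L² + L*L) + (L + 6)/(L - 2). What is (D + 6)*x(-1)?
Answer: 46/3 ≈ 15.333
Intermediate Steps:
x(L) = 2*L² + (6 + L)/(-2 + L) (x(L) = (L² + L²) + (6 + L)/(-2 + L) = 2*L² + (6 + L)/(-2 + L))
D = 40 (D = -4*(-8 - 2) = -4*(-10) = 40)
(D + 6)*x(-1) = (40 + 6)*((6 - 1 - 4*(-1)² + 2*(-1)³)/(-2 - 1)) = 46*((6 - 1 - 4*1 + 2*(-1))/(-3)) = 46*(-(6 - 1 - 4 - 2)/3) = 46*(-⅓*(-1)) = 46*(⅓) = 46/3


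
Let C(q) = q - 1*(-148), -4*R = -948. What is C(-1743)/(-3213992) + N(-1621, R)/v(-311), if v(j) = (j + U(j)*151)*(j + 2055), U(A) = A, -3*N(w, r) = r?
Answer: 16468685291/33121138901632 ≈ 0.00049723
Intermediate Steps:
R = 237 (R = -1/4*(-948) = 237)
N(w, r) = -r/3
C(q) = 148 + q (C(q) = q + 148 = 148 + q)
v(j) = 152*j*(2055 + j) (v(j) = (j + j*151)*(j + 2055) = (j + 151*j)*(2055 + j) = (152*j)*(2055 + j) = 152*j*(2055 + j))
C(-1743)/(-3213992) + N(-1621, R)/v(-311) = (148 - 1743)/(-3213992) + (-1/3*237)/((152*(-311)*(2055 - 311))) = -1595*(-1/3213992) - 79/(152*(-311)*1744) = 1595/3213992 - 79/(-82442368) = 1595/3213992 - 79*(-1/82442368) = 1595/3213992 + 79/82442368 = 16468685291/33121138901632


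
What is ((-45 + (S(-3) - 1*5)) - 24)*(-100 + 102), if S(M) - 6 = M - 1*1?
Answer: -144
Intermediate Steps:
S(M) = 5 + M (S(M) = 6 + (M - 1*1) = 6 + (M - 1) = 6 + (-1 + M) = 5 + M)
((-45 + (S(-3) - 1*5)) - 24)*(-100 + 102) = ((-45 + ((5 - 3) - 1*5)) - 24)*(-100 + 102) = ((-45 + (2 - 5)) - 24)*2 = ((-45 - 3) - 24)*2 = (-48 - 24)*2 = -72*2 = -144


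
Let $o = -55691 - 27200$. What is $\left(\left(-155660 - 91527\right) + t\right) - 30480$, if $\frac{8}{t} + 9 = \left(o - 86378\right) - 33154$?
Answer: $- \frac{7026085769}{25304} \approx -2.7767 \cdot 10^{5}$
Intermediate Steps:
$o = -82891$
$t = - \frac{1}{25304}$ ($t = \frac{8}{-9 - 202423} = \frac{8}{-202432} = 8 \left(- \frac{1}{202432}\right) = - \frac{1}{25304} \approx -3.9519 \cdot 10^{-5}$)
$\left(\left(-155660 - 91527\right) + t\right) - 30480 = \left(\left(-155660 - 91527\right) - \frac{1}{25304}\right) - 30480 = \left(-247187 - \frac{1}{25304}\right) - 30480 = - \frac{6254819849}{25304} - 30480 = - \frac{7026085769}{25304}$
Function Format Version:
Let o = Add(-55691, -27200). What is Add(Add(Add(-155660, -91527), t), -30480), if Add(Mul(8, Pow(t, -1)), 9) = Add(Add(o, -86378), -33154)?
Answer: Rational(-7026085769, 25304) ≈ -2.7767e+5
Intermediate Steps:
o = -82891
t = Rational(-1, 25304) (t = Mul(8, Pow(Add(-9, Add(Add(-82891, -86378), -33154)), -1)) = Mul(8, Pow(Add(-9, Add(-169269, -33154)), -1)) = Mul(8, Pow(Add(-9, -202423), -1)) = Mul(8, Pow(-202432, -1)) = Mul(8, Rational(-1, 202432)) = Rational(-1, 25304) ≈ -3.9519e-5)
Add(Add(Add(-155660, -91527), t), -30480) = Add(Add(Add(-155660, -91527), Rational(-1, 25304)), -30480) = Add(Add(-247187, Rational(-1, 25304)), -30480) = Add(Rational(-6254819849, 25304), -30480) = Rational(-7026085769, 25304)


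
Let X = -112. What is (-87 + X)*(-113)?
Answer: 22487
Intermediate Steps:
(-87 + X)*(-113) = (-87 - 112)*(-113) = -199*(-113) = 22487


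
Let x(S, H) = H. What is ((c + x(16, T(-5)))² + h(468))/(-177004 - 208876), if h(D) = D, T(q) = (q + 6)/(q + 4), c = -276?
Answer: -77197/385880 ≈ -0.20005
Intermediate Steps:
T(q) = (6 + q)/(4 + q)
((c + x(16, T(-5)))² + h(468))/(-177004 - 208876) = ((-276 + (6 - 5)/(4 - 5))² + 468)/(-177004 - 208876) = ((-276 + 1/(-1))² + 468)/(-385880) = ((-276 - 1*1)² + 468)*(-1/385880) = ((-276 - 1)² + 468)*(-1/385880) = ((-277)² + 468)*(-1/385880) = (76729 + 468)*(-1/385880) = 77197*(-1/385880) = -77197/385880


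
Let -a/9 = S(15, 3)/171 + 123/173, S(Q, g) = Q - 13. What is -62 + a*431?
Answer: -9418143/3287 ≈ -2865.3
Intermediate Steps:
S(Q, g) = -13 + Q
a = -21379/3287 (a = -9*((-13 + 15)/171 + 123/173) = -9*(2*(1/171) + 123*(1/173)) = -9*(2/171 + 123/173) = -9*21379/29583 = -21379/3287 ≈ -6.5041)
-62 + a*431 = -62 - 21379/3287*431 = -62 - 9214349/3287 = -9418143/3287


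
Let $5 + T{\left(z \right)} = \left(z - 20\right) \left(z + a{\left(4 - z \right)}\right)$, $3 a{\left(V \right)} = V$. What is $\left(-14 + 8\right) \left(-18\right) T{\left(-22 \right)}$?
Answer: $59940$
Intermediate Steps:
$a{\left(V \right)} = \frac{V}{3}$
$T{\left(z \right)} = -5 + \left(-20 + z\right) \left(\frac{4}{3} + \frac{2 z}{3}\right)$ ($T{\left(z \right)} = -5 + \left(z - 20\right) \left(z + \frac{4 - z}{3}\right) = -5 + \left(-20 + z\right) \left(z - \left(- \frac{4}{3} + \frac{z}{3}\right)\right) = -5 + \left(-20 + z\right) \left(\frac{4}{3} + \frac{2 z}{3}\right)$)
$\left(-14 + 8\right) \left(-18\right) T{\left(-22 \right)} = \left(-14 + 8\right) \left(-18\right) \left(- \frac{95}{3} - -264 + \frac{2 \left(-22\right)^{2}}{3}\right) = \left(-6\right) \left(-18\right) \left(- \frac{95}{3} + 264 + \frac{2}{3} \cdot 484\right) = 108 \left(- \frac{95}{3} + 264 + \frac{968}{3}\right) = 108 \cdot 555 = 59940$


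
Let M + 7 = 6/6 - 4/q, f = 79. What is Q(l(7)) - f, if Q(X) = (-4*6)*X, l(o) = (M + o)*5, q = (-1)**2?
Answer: 281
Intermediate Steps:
q = 1
M = -10 (M = -7 + (6/6 - 4/1) = -7 + (6*(1/6) - 4*1) = -7 + (1 - 4) = -7 - 3 = -10)
l(o) = -50 + 5*o (l(o) = (-10 + o)*5 = -50 + 5*o)
Q(X) = -24*X
Q(l(7)) - f = -24*(-50 + 5*7) - 1*79 = -24*(-50 + 35) - 79 = -24*(-15) - 79 = 360 - 79 = 281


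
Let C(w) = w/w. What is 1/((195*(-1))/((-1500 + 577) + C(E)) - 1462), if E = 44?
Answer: -922/1347769 ≈ -0.00068409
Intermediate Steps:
C(w) = 1
1/((195*(-1))/((-1500 + 577) + C(E)) - 1462) = 1/((195*(-1))/((-1500 + 577) + 1) - 1462) = 1/(-195/(-923 + 1) - 1462) = 1/(-195/(-922) - 1462) = 1/(-195*(-1/922) - 1462) = 1/(195/922 - 1462) = 1/(-1347769/922) = -922/1347769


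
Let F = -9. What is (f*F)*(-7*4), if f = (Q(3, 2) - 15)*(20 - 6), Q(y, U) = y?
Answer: -42336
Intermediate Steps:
f = -168 (f = (3 - 15)*(20 - 6) = -12*14 = -168)
(f*F)*(-7*4) = (-168*(-9))*(-7*4) = 1512*(-28) = -42336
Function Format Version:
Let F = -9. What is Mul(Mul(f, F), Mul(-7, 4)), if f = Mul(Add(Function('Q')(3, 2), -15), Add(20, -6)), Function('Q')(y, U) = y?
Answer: -42336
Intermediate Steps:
f = -168 (f = Mul(Add(3, -15), Add(20, -6)) = Mul(-12, 14) = -168)
Mul(Mul(f, F), Mul(-7, 4)) = Mul(Mul(-168, -9), Mul(-7, 4)) = Mul(1512, -28) = -42336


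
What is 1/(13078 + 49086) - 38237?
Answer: -2376964867/62164 ≈ -38237.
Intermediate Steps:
1/(13078 + 49086) - 38237 = 1/62164 - 38237 = -2376964867/62164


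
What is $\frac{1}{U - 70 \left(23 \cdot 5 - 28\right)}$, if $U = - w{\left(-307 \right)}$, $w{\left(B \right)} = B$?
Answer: $- \frac{1}{5783} \approx -0.00017292$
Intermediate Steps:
$U = 307$ ($U = \left(-1\right) \left(-307\right) = 307$)
$\frac{1}{U - 70 \left(23 \cdot 5 - 28\right)} = \frac{1}{307 - 70 \left(23 \cdot 5 - 28\right)} = \frac{1}{307 - 70 \left(115 - 28\right)} = \frac{1}{307 - 6090} = \frac{1}{-5783} = - \frac{1}{5783}$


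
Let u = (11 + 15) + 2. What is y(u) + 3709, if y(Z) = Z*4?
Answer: 3821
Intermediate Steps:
u = 28 (u = 26 + 2 = 28)
y(Z) = 4*Z
y(u) + 3709 = 4*28 + 3709 = 112 + 3709 = 3821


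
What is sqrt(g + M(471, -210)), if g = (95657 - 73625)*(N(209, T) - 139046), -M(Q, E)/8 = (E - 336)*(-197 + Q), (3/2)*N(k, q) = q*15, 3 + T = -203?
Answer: 224*I*sqrt(61935) ≈ 55746.0*I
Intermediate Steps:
T = -206 (T = -3 - 203 = -206)
N(k, q) = 10*q (N(k, q) = 2*(q*15)/3 = 2*(15*q)/3 = 10*q)
M(Q, E) = -8*(-336 + E)*(-197 + Q) (M(Q, E) = -8*(E - 336)*(-197 + Q) = -8*(-336 + E)*(-197 + Q))
g = -3108847392 (g = (95657 - 73625)*(10*(-206) - 139046) = 22032*(-2060 - 139046) = 22032*(-141106) = -3108847392)
sqrt(g + M(471, -210)) = sqrt(-3108847392 + (-529536 + 1576*(-210) + 2688*471 - 8*(-210)*471)) = sqrt(-3108847392 + (-529536 - 330960 + 1266048 + 791280)) = sqrt(-3108847392 + 1196832) = sqrt(-3107650560) = 224*I*sqrt(61935)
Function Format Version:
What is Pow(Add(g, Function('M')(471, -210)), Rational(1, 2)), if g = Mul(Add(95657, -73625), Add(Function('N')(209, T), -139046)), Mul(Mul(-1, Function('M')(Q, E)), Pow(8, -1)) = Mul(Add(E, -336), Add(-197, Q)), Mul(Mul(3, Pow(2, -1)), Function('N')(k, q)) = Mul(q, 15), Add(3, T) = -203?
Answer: Mul(224, I, Pow(61935, Rational(1, 2))) ≈ Mul(55746., I)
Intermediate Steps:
T = -206 (T = Add(-3, -203) = -206)
Function('N')(k, q) = Mul(10, q) (Function('N')(k, q) = Mul(Rational(2, 3), Mul(q, 15)) = Mul(Rational(2, 3), Mul(15, q)) = Mul(10, q))
Function('M')(Q, E) = Mul(-8, Add(-336, E), Add(-197, Q)) (Function('M')(Q, E) = Mul(-8, Mul(Add(E, -336), Add(-197, Q))) = Mul(-8, Mul(Add(-336, E), Add(-197, Q))) = Mul(-8, Add(-336, E), Add(-197, Q)))
g = -3108847392 (g = Mul(Add(95657, -73625), Add(Mul(10, -206), -139046)) = Mul(22032, Add(-2060, -139046)) = Mul(22032, -141106) = -3108847392)
Pow(Add(g, Function('M')(471, -210)), Rational(1, 2)) = Pow(Add(-3108847392, Add(-529536, Mul(1576, -210), Mul(2688, 471), Mul(-8, -210, 471))), Rational(1, 2)) = Pow(Add(-3108847392, Add(-529536, -330960, 1266048, 791280)), Rational(1, 2)) = Pow(Add(-3108847392, 1196832), Rational(1, 2)) = Pow(-3107650560, Rational(1, 2)) = Mul(224, I, Pow(61935, Rational(1, 2)))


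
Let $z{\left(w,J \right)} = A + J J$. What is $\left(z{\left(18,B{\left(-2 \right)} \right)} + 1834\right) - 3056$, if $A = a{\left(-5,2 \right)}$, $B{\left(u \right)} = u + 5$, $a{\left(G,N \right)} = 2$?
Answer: $-1211$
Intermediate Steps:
$B{\left(u \right)} = 5 + u$
$A = 2$
$z{\left(w,J \right)} = 2 + J^{2}$ ($z{\left(w,J \right)} = 2 + J J = 2 + J^{2}$)
$\left(z{\left(18,B{\left(-2 \right)} \right)} + 1834\right) - 3056 = \left(\left(2 + \left(5 - 2\right)^{2}\right) + 1834\right) - 3056 = \left(\left(2 + 3^{2}\right) + 1834\right) - 3056 = \left(\left(2 + 9\right) + 1834\right) - 3056 = \left(11 + 1834\right) - 3056 = 1845 - 3056 = -1211$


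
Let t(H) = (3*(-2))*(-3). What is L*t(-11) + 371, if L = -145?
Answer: -2239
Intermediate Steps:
t(H) = 18 (t(H) = -6*(-3) = 18)
L*t(-11) + 371 = -145*18 + 371 = -2610 + 371 = -2239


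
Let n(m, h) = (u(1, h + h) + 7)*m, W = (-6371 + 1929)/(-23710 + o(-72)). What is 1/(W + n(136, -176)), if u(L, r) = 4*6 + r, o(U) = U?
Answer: -11891/519111275 ≈ -2.2906e-5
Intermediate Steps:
u(L, r) = 24 + r
W = 2221/11891 (W = (-6371 + 1929)/(-23710 - 72) = -4442/(-23782) = -4442*(-1/23782) = 2221/11891 ≈ 0.18678)
n(m, h) = m*(31 + 2*h) (n(m, h) = ((24 + (h + h)) + 7)*m = ((24 + 2*h) + 7)*m = (31 + 2*h)*m = m*(31 + 2*h))
1/(W + n(136, -176)) = 1/(2221/11891 + 136*(31 + 2*(-176))) = 1/(2221/11891 + 136*(31 - 352)) = 1/(2221/11891 + 136*(-321)) = 1/(2221/11891 - 43656) = 1/(-519111275/11891) = -11891/519111275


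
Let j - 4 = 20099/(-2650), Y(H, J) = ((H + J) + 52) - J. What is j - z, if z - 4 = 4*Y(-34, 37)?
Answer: -210899/2650 ≈ -79.584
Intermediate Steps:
Y(H, J) = 52 + H (Y(H, J) = (52 + H + J) - J = 52 + H)
z = 76 (z = 4 + 4*(52 - 34) = 4 + 4*18 = 4 + 72 = 76)
j = -9499/2650 (j = 4 + 20099/(-2650) = 4 + 20099*(-1/2650) = 4 - 20099/2650 = -9499/2650 ≈ -3.5845)
j - z = -9499/2650 - 1*76 = -9499/2650 - 76 = -210899/2650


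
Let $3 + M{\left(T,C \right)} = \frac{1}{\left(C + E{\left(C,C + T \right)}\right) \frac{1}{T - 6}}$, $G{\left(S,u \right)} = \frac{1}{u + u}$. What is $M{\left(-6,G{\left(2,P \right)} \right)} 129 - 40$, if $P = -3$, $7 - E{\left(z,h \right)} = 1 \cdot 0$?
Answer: $- \frac{26795}{41} \approx -653.54$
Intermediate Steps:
$E{\left(z,h \right)} = 7$ ($E{\left(z,h \right)} = 7 - 1 \cdot 0 = 7 - 0 = 7 + 0 = 7$)
$G{\left(S,u \right)} = \frac{1}{2 u}$
$M{\left(T,C \right)} = -3 + \frac{-6 + T}{7 + C}$ ($M{\left(T,C \right)} = -3 + \frac{1}{\left(C + 7\right) \frac{1}{T - 6}} = -3 + \frac{1}{\left(7 + C\right) \frac{1}{-6 + T}} = -3 + \frac{1}{\frac{1}{-6 + T} \left(7 + C\right)} = -3 + \frac{-6 + T}{7 + C}$)
$M{\left(-6,G{\left(2,P \right)} \right)} 129 - 40 = \frac{-27 - 6 - 3 \frac{1}{2 \left(-3\right)}}{7 + \frac{1}{2 \left(-3\right)}} 129 - 40 = \frac{-27 - 6 - 3 \cdot \frac{1}{2} \left(- \frac{1}{3}\right)}{7 + \frac{1}{2} \left(- \frac{1}{3}\right)} 129 - 40 = \frac{-27 - 6 - - \frac{1}{2}}{7 - \frac{1}{6}} \cdot 129 - 40 = \frac{-27 - 6 + \frac{1}{2}}{\frac{41}{6}} \cdot 129 - 40 = \frac{6}{41} \left(- \frac{65}{2}\right) 129 - 40 = \left(- \frac{195}{41}\right) 129 - 40 = - \frac{25155}{41} - 40 = - \frac{26795}{41}$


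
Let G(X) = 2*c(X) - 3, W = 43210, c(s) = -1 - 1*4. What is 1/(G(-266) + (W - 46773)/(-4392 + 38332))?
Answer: -33940/444783 ≈ -0.076307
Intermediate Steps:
c(s) = -5 (c(s) = -1 - 4 = -5)
G(X) = -13 (G(X) = 2*(-5) - 3 = -10 - 3 = -13)
1/(G(-266) + (W - 46773)/(-4392 + 38332)) = 1/(-13 + (43210 - 46773)/(-4392 + 38332)) = 1/(-13 - 3563/33940) = 1/(-444783/33940) = -33940/444783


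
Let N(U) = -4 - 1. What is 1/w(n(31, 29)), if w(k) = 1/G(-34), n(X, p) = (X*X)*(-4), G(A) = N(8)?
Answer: -5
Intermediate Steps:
N(U) = -5
G(A) = -5
n(X, p) = -4*X² (n(X, p) = X²*(-4) = -4*X²)
w(k) = -⅕ (w(k) = 1/(-5) = -⅕)
1/w(n(31, 29)) = 1/(-⅕) = -5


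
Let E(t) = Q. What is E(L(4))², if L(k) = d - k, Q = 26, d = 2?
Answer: 676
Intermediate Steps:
L(k) = 2 - k
E(t) = 26
E(L(4))² = 26² = 676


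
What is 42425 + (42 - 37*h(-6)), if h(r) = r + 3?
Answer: 42578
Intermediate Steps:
h(r) = 3 + r
42425 + (42 - 37*h(-6)) = 42425 + (42 - 37*(3 - 6)) = 42425 + (42 - 37*(-3)) = 42425 + (42 + 111) = 42425 + 153 = 42578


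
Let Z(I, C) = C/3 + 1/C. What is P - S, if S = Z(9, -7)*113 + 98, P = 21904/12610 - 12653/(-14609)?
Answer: 50958611429/276329235 ≈ 184.41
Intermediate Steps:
Z(I, C) = 1/C + C/3 (Z(I, C) = C*(⅓) + 1/C = C/3 + 1/C = 1/C + C/3)
P = 239774933/92109745 (P = 21904*(1/12610) - 12653*(-1/14609) = 10952/6305 + 12653/14609 = 239774933/92109745 ≈ 2.6031)
S = -3818/21 (S = (1/(-7) + (⅓)*(-7))*113 + 98 = (-⅐ - 7/3)*113 + 98 = -52/21*113 + 98 = -5876/21 + 98 = -3818/21 ≈ -181.81)
P - S = 239774933/92109745 - 1*(-3818/21) = 239774933/92109745 + 3818/21 = 50958611429/276329235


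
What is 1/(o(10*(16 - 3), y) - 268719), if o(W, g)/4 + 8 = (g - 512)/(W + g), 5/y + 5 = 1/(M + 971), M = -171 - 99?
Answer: -452015/121486673477 ≈ -3.7207e-6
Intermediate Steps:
M = -270
y = -3505/3504 (y = 5/(-5 + 1/(-270 + 971)) = 5/(-5 + 1/701) = 5/(-3504/701) = 5*(-701/3504) = -3505/3504 ≈ -1.0003)
o(W, g) = -32 + 4*(-512 + g)/(W + g) (o(W, g) = -32 + 4*((g - 512)/(W + g)) = -32 + 4*((-512 + g)/(W + g)) = -32 + 4*(-512 + g)/(W + g))
1/(o(10*(16 - 3), y) - 268719) = 1/(4*(-512 - 80*(16 - 3) - 7*(-3505/3504))/(10*(16 - 3) - 3505/3504) - 268719) = 1/(4*(-512 - 80*13 + 24535/3504)/(10*13 - 3505/3504) - 268719) = 1/(4*(-512 - 8*130 + 24535/3504)/(130 - 3505/3504) - 268719) = 1/(4*(-512 - 1040 + 24535/3504)/(452015/3504) - 268719) = 1/(4*(3504/452015)*(-5413673/3504) - 268719) = 1/(-21654692/452015 - 268719) = 1/(-121486673477/452015) = -452015/121486673477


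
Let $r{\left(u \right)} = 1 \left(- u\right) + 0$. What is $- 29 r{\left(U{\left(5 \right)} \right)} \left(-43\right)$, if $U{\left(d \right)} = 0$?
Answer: $0$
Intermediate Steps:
$r{\left(u \right)} = - u$ ($r{\left(u \right)} = - u + 0 = - u$)
$- 29 r{\left(U{\left(5 \right)} \right)} \left(-43\right) = - 29 \left(\left(-1\right) 0\right) \left(-43\right) = \left(-29\right) 0 \left(-43\right) = 0 \left(-43\right) = 0$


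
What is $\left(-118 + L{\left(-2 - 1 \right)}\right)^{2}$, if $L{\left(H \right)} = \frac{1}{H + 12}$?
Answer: $\frac{1125721}{81} \approx 13898.0$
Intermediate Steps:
$L{\left(H \right)} = \frac{1}{12 + H}$
$\left(-118 + L{\left(-2 - 1 \right)}\right)^{2} = \left(-118 + \frac{1}{12 - 3}\right)^{2} = \left(-118 + \frac{1}{9}\right)^{2} = \left(- \frac{1061}{9}\right)^{2} = \frac{1125721}{81}$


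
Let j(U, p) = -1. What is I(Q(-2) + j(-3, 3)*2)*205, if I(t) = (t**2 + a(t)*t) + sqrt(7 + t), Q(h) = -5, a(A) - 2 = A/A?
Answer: 5740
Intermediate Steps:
a(A) = 3 (a(A) = 2 + A/A = 2 + 1 = 3)
I(t) = t**2 + sqrt(7 + t) + 3*t (I(t) = (t**2 + 3*t) + sqrt(7 + t) = t**2 + sqrt(7 + t) + 3*t)
I(Q(-2) + j(-3, 3)*2)*205 = ((-5 - 1*2)**2 + sqrt(7 + (-5 - 1*2)) + 3*(-5 - 1*2))*205 = ((-5 - 2)**2 + sqrt(7 + (-5 - 2)) + 3*(-5 - 2))*205 = ((-7)**2 + sqrt(7 - 7) + 3*(-7))*205 = (49 + sqrt(0) - 21)*205 = (49 + 0 - 21)*205 = 28*205 = 5740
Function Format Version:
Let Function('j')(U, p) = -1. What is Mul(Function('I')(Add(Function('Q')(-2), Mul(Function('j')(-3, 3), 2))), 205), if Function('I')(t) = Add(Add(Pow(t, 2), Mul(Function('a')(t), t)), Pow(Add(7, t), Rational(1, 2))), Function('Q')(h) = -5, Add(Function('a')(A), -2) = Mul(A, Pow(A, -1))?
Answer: 5740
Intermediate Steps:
Function('a')(A) = 3 (Function('a')(A) = Add(2, Mul(A, Pow(A, -1))) = Add(2, 1) = 3)
Function('I')(t) = Add(Pow(t, 2), Pow(Add(7, t), Rational(1, 2)), Mul(3, t)) (Function('I')(t) = Add(Add(Pow(t, 2), Mul(3, t)), Pow(Add(7, t), Rational(1, 2))) = Add(Pow(t, 2), Pow(Add(7, t), Rational(1, 2)), Mul(3, t)))
Mul(Function('I')(Add(Function('Q')(-2), Mul(Function('j')(-3, 3), 2))), 205) = Mul(Add(Pow(Add(-5, Mul(-1, 2)), 2), Pow(Add(7, Add(-5, Mul(-1, 2))), Rational(1, 2)), Mul(3, Add(-5, Mul(-1, 2)))), 205) = Mul(Add(Pow(Add(-5, -2), 2), Pow(Add(7, Add(-5, -2)), Rational(1, 2)), Mul(3, Add(-5, -2))), 205) = Mul(Add(Pow(-7, 2), Pow(Add(7, -7), Rational(1, 2)), Mul(3, -7)), 205) = Mul(Add(49, Pow(0, Rational(1, 2)), -21), 205) = Mul(Add(49, 0, -21), 205) = Mul(28, 205) = 5740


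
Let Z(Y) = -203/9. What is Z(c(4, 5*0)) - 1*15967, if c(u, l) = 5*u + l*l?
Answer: -143906/9 ≈ -15990.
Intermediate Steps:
c(u, l) = l² + 5*u (c(u, l) = 5*u + l² = l² + 5*u)
Z(Y) = -203/9 (Z(Y) = -203*⅑ = -203/9)
Z(c(4, 5*0)) - 1*15967 = -203/9 - 1*15967 = -203/9 - 15967 = -143906/9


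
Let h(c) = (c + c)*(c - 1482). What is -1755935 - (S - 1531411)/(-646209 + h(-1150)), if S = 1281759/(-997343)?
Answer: -9469797301195567923/5393023562113 ≈ -1.7559e+6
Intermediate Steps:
h(c) = 2*c*(-1482 + c) (h(c) = (2*c)*(-1482 + c) = 2*c*(-1482 + c))
S = -1281759/997343 (S = 1281759*(-1/997343) = -1281759/997343 ≈ -1.2852)
-1755935 - (S - 1531411)/(-646209 + h(-1150)) = -1755935 - (-1281759/997343 - 1531411)/(-646209 + 2*(-1150)*(-1482 - 1150)) = -1755935 - (-1527343322732)/(997343*(-646209 + 2*(-1150)*(-2632))) = -1755935 - (-1527343322732)/(997343*(-646209 + 6053600)) = -1755935 - (-1527343322732)/(997343*5407391) = -1755935 - 1*(-1527343322732/5393023562113) = -1755935 + 1527343322732/5393023562113 = -9469797301195567923/5393023562113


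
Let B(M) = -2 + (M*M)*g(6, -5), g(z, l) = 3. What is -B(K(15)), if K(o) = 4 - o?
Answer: -361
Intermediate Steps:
B(M) = -2 + 3*M² (B(M) = -2 + (M*M)*3 = -2 + M²*3 = -2 + 3*M²)
-B(K(15)) = -(-2 + 3*(4 - 1*15)²) = -(-2 + 3*(4 - 15)²) = -(-2 + 3*(-11)²) = -(-2 + 3*121) = -(-2 + 363) = -1*361 = -361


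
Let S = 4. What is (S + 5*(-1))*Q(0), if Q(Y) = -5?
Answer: 5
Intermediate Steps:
(S + 5*(-1))*Q(0) = (4 + 5*(-1))*(-5) = (4 - 5)*(-5) = -1*(-5) = 5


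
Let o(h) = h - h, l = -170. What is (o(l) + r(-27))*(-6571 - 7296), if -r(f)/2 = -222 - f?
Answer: -5408130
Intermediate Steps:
r(f) = 444 + 2*f (r(f) = -2*(-222 - f) = 444 + 2*f)
o(h) = 0
(o(l) + r(-27))*(-6571 - 7296) = (0 + (444 + 2*(-27)))*(-6571 - 7296) = (0 + (444 - 54))*(-13867) = (0 + 390)*(-13867) = 390*(-13867) = -5408130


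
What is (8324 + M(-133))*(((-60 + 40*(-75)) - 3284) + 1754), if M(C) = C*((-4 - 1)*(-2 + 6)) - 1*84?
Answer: -50031000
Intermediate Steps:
M(C) = -84 - 20*C (M(C) = C*(-5*4) - 84 = C*(-20) - 84 = -20*C - 84 = -84 - 20*C)
(8324 + M(-133))*(((-60 + 40*(-75)) - 3284) + 1754) = (8324 + (-84 - 20*(-133)))*(((-60 + 40*(-75)) - 3284) + 1754) = (8324 + (-84 + 2660))*(((-60 - 3000) - 3284) + 1754) = (8324 + 2576)*((-3060 - 3284) + 1754) = 10900*(-6344 + 1754) = 10900*(-4590) = -50031000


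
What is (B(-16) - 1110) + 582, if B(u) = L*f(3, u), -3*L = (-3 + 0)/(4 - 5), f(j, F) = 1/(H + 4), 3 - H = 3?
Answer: -2113/4 ≈ -528.25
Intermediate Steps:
H = 0 (H = 3 - 1*3 = 3 - 3 = 0)
f(j, F) = ¼ (f(j, F) = 1/(0 + 4) = 1/4 = ¼)
L = -1 (L = -(-3 + 0)/(3*(4 - 5)) = -(-1)/(-1) = -(-1)*(-1) = -⅓*3 = -1)
B(u) = -¼ (B(u) = -1*¼ = -¼)
(B(-16) - 1110) + 582 = (-¼ - 1110) + 582 = -4441/4 + 582 = -2113/4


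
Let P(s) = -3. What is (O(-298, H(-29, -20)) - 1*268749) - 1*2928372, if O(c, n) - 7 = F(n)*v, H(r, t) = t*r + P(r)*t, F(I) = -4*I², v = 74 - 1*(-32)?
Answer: -176867514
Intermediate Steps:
v = 106 (v = 74 + 32 = 106)
H(r, t) = -3*t + r*t (H(r, t) = t*r - 3*t = r*t - 3*t = -3*t + r*t)
O(c, n) = 7 - 424*n² (O(c, n) = 7 - 4*n²*106 = 7 - 424*n²)
(O(-298, H(-29, -20)) - 1*268749) - 1*2928372 = ((7 - 424*400*(-3 - 29)²) - 1*268749) - 1*2928372 = ((7 - 424*(-20*(-32))²) - 268749) - 2928372 = ((7 - 424*640²) - 268749) - 2928372 = ((7 - 424*409600) - 268749) - 2928372 = ((7 - 173670400) - 268749) - 2928372 = (-173670393 - 268749) - 2928372 = -173939142 - 2928372 = -176867514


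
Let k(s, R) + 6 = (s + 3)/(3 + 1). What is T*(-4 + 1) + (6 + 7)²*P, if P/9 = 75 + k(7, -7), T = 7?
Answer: 217461/2 ≈ 1.0873e+5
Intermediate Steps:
k(s, R) = -21/4 + s/4 (k(s, R) = -6 + (s + 3)/(3 + 1) = -6 + (3 + s)/4 = -6 + (3 + s)*(¼) = -6 + (¾ + s/4) = -21/4 + s/4)
P = 1287/2 (P = 9*(75 + (-21/4 + (¼)*7)) = 9*(75 + (-21/4 + 7/4)) = 9*(75 - 7/2) = 9*(143/2) = 1287/2 ≈ 643.50)
T*(-4 + 1) + (6 + 7)²*P = 7*(-4 + 1) + (6 + 7)²*(1287/2) = 7*(-3) + 13²*(1287/2) = -21 + 169*(1287/2) = -21 + 217503/2 = 217461/2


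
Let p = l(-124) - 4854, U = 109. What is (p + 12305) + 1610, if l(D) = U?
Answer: 9170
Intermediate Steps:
l(D) = 109
p = -4745 (p = 109 - 4854 = -4745)
(p + 12305) + 1610 = (-4745 + 12305) + 1610 = 7560 + 1610 = 9170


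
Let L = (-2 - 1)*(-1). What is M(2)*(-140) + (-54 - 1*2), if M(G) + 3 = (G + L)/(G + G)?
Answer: 189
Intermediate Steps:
L = 3 (L = -3*(-1) = 3)
M(G) = -3 + (3 + G)/(2*G) (M(G) = -3 + (G + 3)/(G + G) = -3 + (3 + G)/((2*G)) = -3 + (3 + G)*(1/(2*G)) = -3 + (3 + G)/(2*G))
M(2)*(-140) + (-54 - 1*2) = ((½)*(3 - 5*2)/2)*(-140) + (-54 - 1*2) = ((½)*(½)*(3 - 10))*(-140) + (-54 - 2) = ((½)*(½)*(-7))*(-140) - 56 = -7/4*(-140) - 56 = 245 - 56 = 189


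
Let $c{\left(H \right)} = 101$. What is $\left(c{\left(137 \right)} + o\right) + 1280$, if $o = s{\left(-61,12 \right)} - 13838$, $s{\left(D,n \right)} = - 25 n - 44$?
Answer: $-12801$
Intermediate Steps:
$s{\left(D,n \right)} = -44 - 25 n$
$o = -14182$ ($o = \left(-44 - 300\right) - 13838 = -344 - 13838 = -14182$)
$\left(c{\left(137 \right)} + o\right) + 1280 = \left(101 - 14182\right) + 1280 = -14081 + 1280 = -12801$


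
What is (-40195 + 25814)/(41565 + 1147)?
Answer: -14381/42712 ≈ -0.33670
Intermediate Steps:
(-40195 + 25814)/(41565 + 1147) = -14381/42712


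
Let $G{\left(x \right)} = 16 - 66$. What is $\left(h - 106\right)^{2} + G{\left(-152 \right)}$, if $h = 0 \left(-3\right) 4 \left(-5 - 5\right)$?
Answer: $11186$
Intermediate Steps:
$G{\left(x \right)} = -50$ ($G{\left(x \right)} = 16 - 66 = -50$)
$h = 0$ ($h = 0 \cdot 4 \left(-10\right) = 0 \left(-40\right) = 0$)
$\left(h - 106\right)^{2} + G{\left(-152 \right)} = \left(0 - 106\right)^{2} - 50 = \left(-106\right)^{2} - 50 = 11236 - 50 = 11186$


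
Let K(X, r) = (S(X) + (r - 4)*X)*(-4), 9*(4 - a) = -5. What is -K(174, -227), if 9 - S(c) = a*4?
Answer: -1447316/9 ≈ -1.6081e+5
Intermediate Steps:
a = 41/9 (a = 4 - 1/9*(-5) = 4 + 5/9 = 41/9 ≈ 4.5556)
S(c) = -83/9 (S(c) = 9 - 41*4/9 = 9 - 1*164/9 = 9 - 164/9 = -83/9)
K(X, r) = 332/9 - 4*X*(-4 + r) (K(X, r) = (-83/9 + (r - 4)*X)*(-4) = (-83/9 + (-4 + r)*X)*(-4) = (-83/9 + X*(-4 + r))*(-4) = 332/9 - 4*X*(-4 + r))
-K(174, -227) = -(332/9 + 16*174 - 4*174*(-227)) = -(332/9 + 2784 + 157992) = -1*1447316/9 = -1447316/9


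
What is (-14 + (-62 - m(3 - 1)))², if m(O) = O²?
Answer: 6400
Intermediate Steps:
(-14 + (-62 - m(3 - 1)))² = (-14 + (-62 - (3 - 1)²))² = (-14 + (-62 - 1*2²))² = (-14 + (-62 - 1*4))² = (-14 + (-62 - 4))² = (-14 - 66)² = (-80)² = 6400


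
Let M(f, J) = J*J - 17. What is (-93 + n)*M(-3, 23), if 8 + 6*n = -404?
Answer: -248320/3 ≈ -82773.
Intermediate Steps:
M(f, J) = -17 + J² (M(f, J) = J² - 17 = -17 + J²)
n = -206/3 (n = -4/3 + (⅙)*(-404) = -4/3 - 202/3 = -206/3 ≈ -68.667)
(-93 + n)*M(-3, 23) = (-93 - 206/3)*(-17 + 23²) = -485*(-17 + 529)/3 = -485/3*512 = -248320/3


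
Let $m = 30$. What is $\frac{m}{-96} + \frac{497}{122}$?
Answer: $\frac{3671}{976} \approx 3.7613$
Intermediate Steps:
$\frac{m}{-96} + \frac{497}{122} = \frac{30}{-96} + \frac{497}{122} = 30 \left(- \frac{1}{96}\right) + 497 \cdot \frac{1}{122} = - \frac{5}{16} + \frac{497}{122} = \frac{3671}{976}$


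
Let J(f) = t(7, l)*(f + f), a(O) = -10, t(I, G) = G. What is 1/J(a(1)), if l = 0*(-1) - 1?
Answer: 1/20 ≈ 0.050000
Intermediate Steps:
l = -1 (l = 0 - 1 = -1)
J(f) = -2*f (J(f) = -(f + f) = -2*f)
1/J(a(1)) = 1/(-2*(-10)) = 1/20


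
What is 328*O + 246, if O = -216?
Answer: -70602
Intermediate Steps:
328*O + 246 = 328*(-216) + 246 = -70848 + 246 = -70602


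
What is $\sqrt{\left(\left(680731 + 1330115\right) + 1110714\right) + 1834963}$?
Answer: $11 \sqrt{40963} \approx 2226.3$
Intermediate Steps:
$\sqrt{\left(\left(680731 + 1330115\right) + 1110714\right) + 1834963} = \sqrt{\left(2010846 + 1110714\right) + 1834963} = \sqrt{3121560 + 1834963} = \sqrt{4956523} = 11 \sqrt{40963}$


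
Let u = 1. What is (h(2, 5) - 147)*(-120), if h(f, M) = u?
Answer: 17520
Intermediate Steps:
h(f, M) = 1
(h(2, 5) - 147)*(-120) = (1 - 147)*(-120) = -146*(-120) = 17520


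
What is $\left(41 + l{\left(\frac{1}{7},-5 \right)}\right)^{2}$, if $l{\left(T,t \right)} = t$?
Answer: $1296$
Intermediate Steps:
$\left(41 + l{\left(\frac{1}{7},-5 \right)}\right)^{2} = \left(41 - 5\right)^{2} = 36^{2} = 1296$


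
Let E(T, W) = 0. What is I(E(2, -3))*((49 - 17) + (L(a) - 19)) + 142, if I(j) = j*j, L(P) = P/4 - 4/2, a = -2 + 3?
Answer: 142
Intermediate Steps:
a = 1
L(P) = -2 + P/4 (L(P) = P*(1/4) - 4*1/2 = P/4 - 2 = -2 + P/4)
I(j) = j**2
I(E(2, -3))*((49 - 17) + (L(a) - 19)) + 142 = 0**2*((49 - 17) + ((-2 + (1/4)*1) - 19)) + 142 = 0*(32 + ((-2 + 1/4) - 19)) + 142 = 0*(32 + (-7/4 - 19)) + 142 = 0*(32 - 83/4) + 142 = 0*(45/4) + 142 = 0 + 142 = 142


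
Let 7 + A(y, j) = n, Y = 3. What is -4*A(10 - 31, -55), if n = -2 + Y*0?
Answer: 36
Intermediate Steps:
n = -2 (n = -2 + 3*0 = -2 + 0 = -2)
A(y, j) = -9 (A(y, j) = -7 - 2 = -9)
-4*A(10 - 31, -55) = -4*(-9) = 36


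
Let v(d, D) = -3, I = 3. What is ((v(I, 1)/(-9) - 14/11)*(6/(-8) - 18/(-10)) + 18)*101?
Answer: 378043/220 ≈ 1718.4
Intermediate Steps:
((v(I, 1)/(-9) - 14/11)*(6/(-8) - 18/(-10)) + 18)*101 = ((-3/(-9) - 14/11)*(6/(-8) - 18/(-10)) + 18)*101 = ((-3*(-⅑) - 14*1/11)*(6*(-⅛) - 18*(-⅒)) + 18)*101 = ((⅓ - 14/11)*(-¾ + 9/5) + 18)*101 = (-31/33*21/20 + 18)*101 = (-217/220 + 18)*101 = (3743/220)*101 = 378043/220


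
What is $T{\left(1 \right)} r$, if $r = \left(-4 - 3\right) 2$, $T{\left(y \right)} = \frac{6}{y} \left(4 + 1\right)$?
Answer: $-420$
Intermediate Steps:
$T{\left(y \right)} = \frac{30}{y}$ ($T{\left(y \right)} = \frac{6}{y} 5 = \frac{30}{y}$)
$r = -14$ ($r = \left(-7\right) 2 = -14$)
$T{\left(1 \right)} r = \frac{30}{1} \left(-14\right) = 30 \cdot 1 \left(-14\right) = 30 \left(-14\right) = -420$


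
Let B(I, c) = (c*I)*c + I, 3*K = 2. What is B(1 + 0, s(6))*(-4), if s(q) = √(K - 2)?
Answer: 4/3 ≈ 1.3333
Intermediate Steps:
K = ⅔ (K = (⅓)*2 = ⅔ ≈ 0.66667)
s(q) = 2*I*√3/3 (s(q) = √(⅔ - 2) = √(-4/3) = 2*I*√3/3)
B(I, c) = I + I*c² (B(I, c) = (I*c)*c + I = I*c² + I = I + I*c²)
B(1 + 0, s(6))*(-4) = ((1 + 0)*(1 + (2*I*√3/3)²))*(-4) = (1*(1 - 4/3))*(-4) = (1*(-⅓))*(-4) = -⅓*(-4) = 4/3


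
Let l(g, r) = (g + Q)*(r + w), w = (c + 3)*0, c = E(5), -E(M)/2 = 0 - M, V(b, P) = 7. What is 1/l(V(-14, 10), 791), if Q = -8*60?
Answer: -1/374143 ≈ -2.6728e-6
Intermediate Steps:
Q = -480
E(M) = 2*M (E(M) = -2*(0 - M) = -(-2)*M = 2*M)
c = 10 (c = 2*5 = 10)
w = 0 (w = (10 + 3)*0 = 13*0 = 0)
l(g, r) = r*(-480 + g) (l(g, r) = (g - 480)*(r + 0) = (-480 + g)*r = r*(-480 + g))
1/l(V(-14, 10), 791) = 1/(791*(-480 + 7)) = 1/(791*(-473)) = 1/(-374143) = -1/374143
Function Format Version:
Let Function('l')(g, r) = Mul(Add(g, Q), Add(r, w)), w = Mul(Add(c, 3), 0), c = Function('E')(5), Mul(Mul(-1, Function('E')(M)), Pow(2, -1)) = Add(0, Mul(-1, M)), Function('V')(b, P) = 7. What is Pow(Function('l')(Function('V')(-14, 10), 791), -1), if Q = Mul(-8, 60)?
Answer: Rational(-1, 374143) ≈ -2.6728e-6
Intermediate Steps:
Q = -480
Function('E')(M) = Mul(2, M) (Function('E')(M) = Mul(-2, Add(0, Mul(-1, M))) = Mul(-2, Mul(-1, M)) = Mul(2, M))
c = 10 (c = Mul(2, 5) = 10)
w = 0 (w = Mul(Add(10, 3), 0) = Mul(13, 0) = 0)
Function('l')(g, r) = Mul(r, Add(-480, g)) (Function('l')(g, r) = Mul(Add(g, -480), Add(r, 0)) = Mul(Add(-480, g), r) = Mul(r, Add(-480, g)))
Pow(Function('l')(Function('V')(-14, 10), 791), -1) = Pow(Mul(791, Add(-480, 7)), -1) = Pow(Mul(791, -473), -1) = Pow(-374143, -1) = Rational(-1, 374143)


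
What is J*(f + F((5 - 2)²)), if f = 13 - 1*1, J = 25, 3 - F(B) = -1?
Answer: 400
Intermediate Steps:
F(B) = 4 (F(B) = 3 - 1*(-1) = 3 + 1 = 4)
f = 12 (f = 13 - 1 = 12)
J*(f + F((5 - 2)²)) = 25*(12 + 4) = 25*16 = 400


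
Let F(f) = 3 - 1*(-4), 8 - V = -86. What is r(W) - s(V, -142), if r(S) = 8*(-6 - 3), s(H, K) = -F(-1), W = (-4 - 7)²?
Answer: -65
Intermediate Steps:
V = 94 (V = 8 - 1*(-86) = 8 + 86 = 94)
F(f) = 7 (F(f) = 3 + 4 = 7)
W = 121 (W = (-11)² = 121)
s(H, K) = -7 (s(H, K) = -1*7 = -7)
r(S) = -72 (r(S) = 8*(-9) = -72)
r(W) - s(V, -142) = -72 - 1*(-7) = -72 + 7 = -65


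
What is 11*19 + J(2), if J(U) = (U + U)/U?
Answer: 211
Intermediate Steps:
J(U) = 2 (J(U) = (2*U)/U = 2)
11*19 + J(2) = 11*19 + 2 = 209 + 2 = 211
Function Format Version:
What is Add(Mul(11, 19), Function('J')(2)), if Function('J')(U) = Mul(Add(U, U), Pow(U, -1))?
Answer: 211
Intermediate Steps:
Function('J')(U) = 2 (Function('J')(U) = Mul(Mul(2, U), Pow(U, -1)) = 2)
Add(Mul(11, 19), Function('J')(2)) = Add(Mul(11, 19), 2) = Add(209, 2) = 211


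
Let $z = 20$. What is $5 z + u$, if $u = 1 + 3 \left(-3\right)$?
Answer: $92$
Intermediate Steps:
$u = -8$ ($u = 1 - 9 = -8$)
$5 z + u = 5 \cdot 20 - 8 = 100 - 8 = 92$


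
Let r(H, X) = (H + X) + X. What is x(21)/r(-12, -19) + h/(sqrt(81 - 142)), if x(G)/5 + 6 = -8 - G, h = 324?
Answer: 7/2 - 324*I*sqrt(61)/61 ≈ 3.5 - 41.484*I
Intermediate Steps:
r(H, X) = H + 2*X
x(G) = -70 - 5*G (x(G) = -30 + 5*(-8 - G) = -30 + (-40 - 5*G) = -70 - 5*G)
x(21)/r(-12, -19) + h/(sqrt(81 - 142)) = (-70 - 5*21)/(-12 + 2*(-19)) + 324/(sqrt(81 - 142)) = (-70 - 105)/(-12 - 38) + 324/(sqrt(-61)) = -175/(-50) + 324/((I*sqrt(61))) = -175*(-1/50) + 324*(-I*sqrt(61)/61) = 7/2 - 324*I*sqrt(61)/61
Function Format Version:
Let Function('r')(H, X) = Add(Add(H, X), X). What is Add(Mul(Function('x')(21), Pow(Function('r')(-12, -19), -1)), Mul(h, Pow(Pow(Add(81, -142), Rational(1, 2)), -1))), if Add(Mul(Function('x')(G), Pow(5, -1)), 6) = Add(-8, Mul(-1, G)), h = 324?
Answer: Add(Rational(7, 2), Mul(Rational(-324, 61), I, Pow(61, Rational(1, 2)))) ≈ Add(3.5000, Mul(-41.484, I))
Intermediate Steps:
Function('r')(H, X) = Add(H, Mul(2, X))
Function('x')(G) = Add(-70, Mul(-5, G)) (Function('x')(G) = Add(-30, Mul(5, Add(-8, Mul(-1, G)))) = Add(-30, Add(-40, Mul(-5, G))) = Add(-70, Mul(-5, G)))
Add(Mul(Function('x')(21), Pow(Function('r')(-12, -19), -1)), Mul(h, Pow(Pow(Add(81, -142), Rational(1, 2)), -1))) = Add(Mul(Add(-70, Mul(-5, 21)), Pow(Add(-12, Mul(2, -19)), -1)), Mul(324, Pow(Pow(Add(81, -142), Rational(1, 2)), -1))) = Add(Mul(Add(-70, -105), Pow(Add(-12, -38), -1)), Mul(324, Pow(Pow(-61, Rational(1, 2)), -1))) = Add(Mul(-175, Pow(-50, -1)), Mul(324, Pow(Mul(I, Pow(61, Rational(1, 2))), -1))) = Add(Mul(-175, Rational(-1, 50)), Mul(324, Mul(Rational(-1, 61), I, Pow(61, Rational(1, 2))))) = Add(Rational(7, 2), Mul(Rational(-324, 61), I, Pow(61, Rational(1, 2))))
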